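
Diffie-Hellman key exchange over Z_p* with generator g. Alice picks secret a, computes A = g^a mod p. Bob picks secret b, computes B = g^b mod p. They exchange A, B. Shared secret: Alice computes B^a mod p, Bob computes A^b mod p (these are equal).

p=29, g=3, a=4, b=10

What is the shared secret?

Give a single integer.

A = 3^4 mod 29  (bits of 4 = 100)
  bit 0 = 1: r = r^2 * 3 mod 29 = 1^2 * 3 = 1*3 = 3
  bit 1 = 0: r = r^2 mod 29 = 3^2 = 9
  bit 2 = 0: r = r^2 mod 29 = 9^2 = 23
  -> A = 23
B = 3^10 mod 29  (bits of 10 = 1010)
  bit 0 = 1: r = r^2 * 3 mod 29 = 1^2 * 3 = 1*3 = 3
  bit 1 = 0: r = r^2 mod 29 = 3^2 = 9
  bit 2 = 1: r = r^2 * 3 mod 29 = 9^2 * 3 = 23*3 = 11
  bit 3 = 0: r = r^2 mod 29 = 11^2 = 5
  -> B = 5
s = B^a = 5^4 mod 29  (bits of 4 = 100)
  bit 0 = 1: r = r^2 * 5 mod 29 = 1^2 * 5 = 1*5 = 5
  bit 1 = 0: r = r^2 mod 29 = 5^2 = 25
  bit 2 = 0: r = r^2 mod 29 = 25^2 = 16
  -> s = B^a = 16

Answer: 16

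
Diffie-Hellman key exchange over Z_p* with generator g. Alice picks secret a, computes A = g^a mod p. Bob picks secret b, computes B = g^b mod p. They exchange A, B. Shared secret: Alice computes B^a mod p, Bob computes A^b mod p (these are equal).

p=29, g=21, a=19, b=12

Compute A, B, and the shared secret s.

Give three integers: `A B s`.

A = 21^19 mod 29  (bits of 19 = 10011)
  bit 0 = 1: r = r^2 * 21 mod 29 = 1^2 * 21 = 1*21 = 21
  bit 1 = 0: r = r^2 mod 29 = 21^2 = 6
  bit 2 = 0: r = r^2 mod 29 = 6^2 = 7
  bit 3 = 1: r = r^2 * 21 mod 29 = 7^2 * 21 = 20*21 = 14
  bit 4 = 1: r = r^2 * 21 mod 29 = 14^2 * 21 = 22*21 = 27
  -> A = 27
B = 21^12 mod 29  (bits of 12 = 1100)
  bit 0 = 1: r = r^2 * 21 mod 29 = 1^2 * 21 = 1*21 = 21
  bit 1 = 1: r = r^2 * 21 mod 29 = 21^2 * 21 = 6*21 = 10
  bit 2 = 0: r = r^2 mod 29 = 10^2 = 13
  bit 3 = 0: r = r^2 mod 29 = 13^2 = 24
  -> B = 24
s = B^a = 24^19 mod 29  (bits of 19 = 10011)
  bit 0 = 1: r = r^2 * 24 mod 29 = 1^2 * 24 = 1*24 = 24
  bit 1 = 0: r = r^2 mod 29 = 24^2 = 25
  bit 2 = 0: r = r^2 mod 29 = 25^2 = 16
  bit 3 = 1: r = r^2 * 24 mod 29 = 16^2 * 24 = 24*24 = 25
  bit 4 = 1: r = r^2 * 24 mod 29 = 25^2 * 24 = 16*24 = 7
  -> s = B^a = 7

Answer: 27 24 7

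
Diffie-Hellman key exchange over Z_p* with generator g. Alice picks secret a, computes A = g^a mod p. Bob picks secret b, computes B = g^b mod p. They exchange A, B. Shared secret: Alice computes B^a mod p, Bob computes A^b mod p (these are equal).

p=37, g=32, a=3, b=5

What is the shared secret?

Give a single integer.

A = 32^3 mod 37  (bits of 3 = 11)
  bit 0 = 1: r = r^2 * 32 mod 37 = 1^2 * 32 = 1*32 = 32
  bit 1 = 1: r = r^2 * 32 mod 37 = 32^2 * 32 = 25*32 = 23
  -> A = 23
B = 32^5 mod 37  (bits of 5 = 101)
  bit 0 = 1: r = r^2 * 32 mod 37 = 1^2 * 32 = 1*32 = 32
  bit 1 = 0: r = r^2 mod 37 = 32^2 = 25
  bit 2 = 1: r = r^2 * 32 mod 37 = 25^2 * 32 = 33*32 = 20
  -> B = 20
s = B^a = 20^3 mod 37  (bits of 3 = 11)
  bit 0 = 1: r = r^2 * 20 mod 37 = 1^2 * 20 = 1*20 = 20
  bit 1 = 1: r = r^2 * 20 mod 37 = 20^2 * 20 = 30*20 = 8
  -> s = B^a = 8

Answer: 8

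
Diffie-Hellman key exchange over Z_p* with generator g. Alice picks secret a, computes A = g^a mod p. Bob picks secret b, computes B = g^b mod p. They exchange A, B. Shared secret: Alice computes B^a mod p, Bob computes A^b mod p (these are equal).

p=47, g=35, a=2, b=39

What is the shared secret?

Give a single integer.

Answer: 32

Derivation:
A = 35^2 mod 47  (bits of 2 = 10)
  bit 0 = 1: r = r^2 * 35 mod 47 = 1^2 * 35 = 1*35 = 35
  bit 1 = 0: r = r^2 mod 47 = 35^2 = 3
  -> A = 3
B = 35^39 mod 47  (bits of 39 = 100111)
  bit 0 = 1: r = r^2 * 35 mod 47 = 1^2 * 35 = 1*35 = 35
  bit 1 = 0: r = r^2 mod 47 = 35^2 = 3
  bit 2 = 0: r = r^2 mod 47 = 3^2 = 9
  bit 3 = 1: r = r^2 * 35 mod 47 = 9^2 * 35 = 34*35 = 15
  bit 4 = 1: r = r^2 * 35 mod 47 = 15^2 * 35 = 37*35 = 26
  bit 5 = 1: r = r^2 * 35 mod 47 = 26^2 * 35 = 18*35 = 19
  -> B = 19
s = B^a = 19^2 mod 47  (bits of 2 = 10)
  bit 0 = 1: r = r^2 * 19 mod 47 = 1^2 * 19 = 1*19 = 19
  bit 1 = 0: r = r^2 mod 47 = 19^2 = 32
  -> s = B^a = 32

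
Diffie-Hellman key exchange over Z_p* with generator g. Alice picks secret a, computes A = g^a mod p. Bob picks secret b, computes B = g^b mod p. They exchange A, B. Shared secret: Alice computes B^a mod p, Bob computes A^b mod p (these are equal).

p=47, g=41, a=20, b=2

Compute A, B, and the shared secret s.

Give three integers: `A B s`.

Answer: 42 36 25

Derivation:
A = 41^20 mod 47  (bits of 20 = 10100)
  bit 0 = 1: r = r^2 * 41 mod 47 = 1^2 * 41 = 1*41 = 41
  bit 1 = 0: r = r^2 mod 47 = 41^2 = 36
  bit 2 = 1: r = r^2 * 41 mod 47 = 36^2 * 41 = 27*41 = 26
  bit 3 = 0: r = r^2 mod 47 = 26^2 = 18
  bit 4 = 0: r = r^2 mod 47 = 18^2 = 42
  -> A = 42
B = 41^2 mod 47  (bits of 2 = 10)
  bit 0 = 1: r = r^2 * 41 mod 47 = 1^2 * 41 = 1*41 = 41
  bit 1 = 0: r = r^2 mod 47 = 41^2 = 36
  -> B = 36
s = B^a = 36^20 mod 47  (bits of 20 = 10100)
  bit 0 = 1: r = r^2 * 36 mod 47 = 1^2 * 36 = 1*36 = 36
  bit 1 = 0: r = r^2 mod 47 = 36^2 = 27
  bit 2 = 1: r = r^2 * 36 mod 47 = 27^2 * 36 = 24*36 = 18
  bit 3 = 0: r = r^2 mod 47 = 18^2 = 42
  bit 4 = 0: r = r^2 mod 47 = 42^2 = 25
  -> s = B^a = 25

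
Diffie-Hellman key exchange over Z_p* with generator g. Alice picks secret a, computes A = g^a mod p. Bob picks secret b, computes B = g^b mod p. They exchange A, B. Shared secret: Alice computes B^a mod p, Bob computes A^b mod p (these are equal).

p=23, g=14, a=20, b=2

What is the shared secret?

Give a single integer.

A = 14^20 mod 23  (bits of 20 = 10100)
  bit 0 = 1: r = r^2 * 14 mod 23 = 1^2 * 14 = 1*14 = 14
  bit 1 = 0: r = r^2 mod 23 = 14^2 = 12
  bit 2 = 1: r = r^2 * 14 mod 23 = 12^2 * 14 = 6*14 = 15
  bit 3 = 0: r = r^2 mod 23 = 15^2 = 18
  bit 4 = 0: r = r^2 mod 23 = 18^2 = 2
  -> A = 2
B = 14^2 mod 23  (bits of 2 = 10)
  bit 0 = 1: r = r^2 * 14 mod 23 = 1^2 * 14 = 1*14 = 14
  bit 1 = 0: r = r^2 mod 23 = 14^2 = 12
  -> B = 12
s = B^a = 12^20 mod 23  (bits of 20 = 10100)
  bit 0 = 1: r = r^2 * 12 mod 23 = 1^2 * 12 = 1*12 = 12
  bit 1 = 0: r = r^2 mod 23 = 12^2 = 6
  bit 2 = 1: r = r^2 * 12 mod 23 = 6^2 * 12 = 13*12 = 18
  bit 3 = 0: r = r^2 mod 23 = 18^2 = 2
  bit 4 = 0: r = r^2 mod 23 = 2^2 = 4
  -> s = B^a = 4

Answer: 4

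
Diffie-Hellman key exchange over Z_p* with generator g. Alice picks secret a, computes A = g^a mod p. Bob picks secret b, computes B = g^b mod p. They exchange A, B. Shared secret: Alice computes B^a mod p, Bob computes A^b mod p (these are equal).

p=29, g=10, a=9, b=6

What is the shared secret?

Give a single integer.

A = 10^9 mod 29  (bits of 9 = 1001)
  bit 0 = 1: r = r^2 * 10 mod 29 = 1^2 * 10 = 1*10 = 10
  bit 1 = 0: r = r^2 mod 29 = 10^2 = 13
  bit 2 = 0: r = r^2 mod 29 = 13^2 = 24
  bit 3 = 1: r = r^2 * 10 mod 29 = 24^2 * 10 = 25*10 = 18
  -> A = 18
B = 10^6 mod 29  (bits of 6 = 110)
  bit 0 = 1: r = r^2 * 10 mod 29 = 1^2 * 10 = 1*10 = 10
  bit 1 = 1: r = r^2 * 10 mod 29 = 10^2 * 10 = 13*10 = 14
  bit 2 = 0: r = r^2 mod 29 = 14^2 = 22
  -> B = 22
s = B^a = 22^9 mod 29  (bits of 9 = 1001)
  bit 0 = 1: r = r^2 * 22 mod 29 = 1^2 * 22 = 1*22 = 22
  bit 1 = 0: r = r^2 mod 29 = 22^2 = 20
  bit 2 = 0: r = r^2 mod 29 = 20^2 = 23
  bit 3 = 1: r = r^2 * 22 mod 29 = 23^2 * 22 = 7*22 = 9
  -> s = B^a = 9

Answer: 9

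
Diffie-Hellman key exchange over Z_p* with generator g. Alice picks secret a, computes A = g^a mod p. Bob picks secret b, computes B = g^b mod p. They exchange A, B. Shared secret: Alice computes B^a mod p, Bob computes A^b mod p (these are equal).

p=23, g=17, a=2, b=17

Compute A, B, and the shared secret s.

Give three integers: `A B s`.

A = 17^2 mod 23  (bits of 2 = 10)
  bit 0 = 1: r = r^2 * 17 mod 23 = 1^2 * 17 = 1*17 = 17
  bit 1 = 0: r = r^2 mod 23 = 17^2 = 13
  -> A = 13
B = 17^17 mod 23  (bits of 17 = 10001)
  bit 0 = 1: r = r^2 * 17 mod 23 = 1^2 * 17 = 1*17 = 17
  bit 1 = 0: r = r^2 mod 23 = 17^2 = 13
  bit 2 = 0: r = r^2 mod 23 = 13^2 = 8
  bit 3 = 0: r = r^2 mod 23 = 8^2 = 18
  bit 4 = 1: r = r^2 * 17 mod 23 = 18^2 * 17 = 2*17 = 11
  -> B = 11
s = B^a = 11^2 mod 23  (bits of 2 = 10)
  bit 0 = 1: r = r^2 * 11 mod 23 = 1^2 * 11 = 1*11 = 11
  bit 1 = 0: r = r^2 mod 23 = 11^2 = 6
  -> s = B^a = 6

Answer: 13 11 6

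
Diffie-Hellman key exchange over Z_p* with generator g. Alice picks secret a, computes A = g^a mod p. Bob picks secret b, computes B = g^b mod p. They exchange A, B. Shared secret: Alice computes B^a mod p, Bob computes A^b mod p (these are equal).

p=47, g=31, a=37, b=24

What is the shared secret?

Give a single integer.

A = 31^37 mod 47  (bits of 37 = 100101)
  bit 0 = 1: r = r^2 * 31 mod 47 = 1^2 * 31 = 1*31 = 31
  bit 1 = 0: r = r^2 mod 47 = 31^2 = 21
  bit 2 = 0: r = r^2 mod 47 = 21^2 = 18
  bit 3 = 1: r = r^2 * 31 mod 47 = 18^2 * 31 = 42*31 = 33
  bit 4 = 0: r = r^2 mod 47 = 33^2 = 8
  bit 5 = 1: r = r^2 * 31 mod 47 = 8^2 * 31 = 17*31 = 10
  -> A = 10
B = 31^24 mod 47  (bits of 24 = 11000)
  bit 0 = 1: r = r^2 * 31 mod 47 = 1^2 * 31 = 1*31 = 31
  bit 1 = 1: r = r^2 * 31 mod 47 = 31^2 * 31 = 21*31 = 40
  bit 2 = 0: r = r^2 mod 47 = 40^2 = 2
  bit 3 = 0: r = r^2 mod 47 = 2^2 = 4
  bit 4 = 0: r = r^2 mod 47 = 4^2 = 16
  -> B = 16
s = B^a = 16^37 mod 47  (bits of 37 = 100101)
  bit 0 = 1: r = r^2 * 16 mod 47 = 1^2 * 16 = 1*16 = 16
  bit 1 = 0: r = r^2 mod 47 = 16^2 = 21
  bit 2 = 0: r = r^2 mod 47 = 21^2 = 18
  bit 3 = 1: r = r^2 * 16 mod 47 = 18^2 * 16 = 42*16 = 14
  bit 4 = 0: r = r^2 mod 47 = 14^2 = 8
  bit 5 = 1: r = r^2 * 16 mod 47 = 8^2 * 16 = 17*16 = 37
  -> s = B^a = 37

Answer: 37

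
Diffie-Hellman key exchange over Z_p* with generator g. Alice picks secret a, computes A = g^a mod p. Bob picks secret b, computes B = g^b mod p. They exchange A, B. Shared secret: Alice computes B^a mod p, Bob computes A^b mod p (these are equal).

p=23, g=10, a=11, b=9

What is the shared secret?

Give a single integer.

A = 10^11 mod 23  (bits of 11 = 1011)
  bit 0 = 1: r = r^2 * 10 mod 23 = 1^2 * 10 = 1*10 = 10
  bit 1 = 0: r = r^2 mod 23 = 10^2 = 8
  bit 2 = 1: r = r^2 * 10 mod 23 = 8^2 * 10 = 18*10 = 19
  bit 3 = 1: r = r^2 * 10 mod 23 = 19^2 * 10 = 16*10 = 22
  -> A = 22
B = 10^9 mod 23  (bits of 9 = 1001)
  bit 0 = 1: r = r^2 * 10 mod 23 = 1^2 * 10 = 1*10 = 10
  bit 1 = 0: r = r^2 mod 23 = 10^2 = 8
  bit 2 = 0: r = r^2 mod 23 = 8^2 = 18
  bit 3 = 1: r = r^2 * 10 mod 23 = 18^2 * 10 = 2*10 = 20
  -> B = 20
s = B^a = 20^11 mod 23  (bits of 11 = 1011)
  bit 0 = 1: r = r^2 * 20 mod 23 = 1^2 * 20 = 1*20 = 20
  bit 1 = 0: r = r^2 mod 23 = 20^2 = 9
  bit 2 = 1: r = r^2 * 20 mod 23 = 9^2 * 20 = 12*20 = 10
  bit 3 = 1: r = r^2 * 20 mod 23 = 10^2 * 20 = 8*20 = 22
  -> s = B^a = 22

Answer: 22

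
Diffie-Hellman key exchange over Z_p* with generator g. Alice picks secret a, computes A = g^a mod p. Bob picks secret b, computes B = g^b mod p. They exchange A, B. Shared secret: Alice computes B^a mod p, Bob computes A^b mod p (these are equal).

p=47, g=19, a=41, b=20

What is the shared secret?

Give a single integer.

A = 19^41 mod 47  (bits of 41 = 101001)
  bit 0 = 1: r = r^2 * 19 mod 47 = 1^2 * 19 = 1*19 = 19
  bit 1 = 0: r = r^2 mod 47 = 19^2 = 32
  bit 2 = 1: r = r^2 * 19 mod 47 = 32^2 * 19 = 37*19 = 45
  bit 3 = 0: r = r^2 mod 47 = 45^2 = 4
  bit 4 = 0: r = r^2 mod 47 = 4^2 = 16
  bit 5 = 1: r = r^2 * 19 mod 47 = 16^2 * 19 = 21*19 = 23
  -> A = 23
B = 19^20 mod 47  (bits of 20 = 10100)
  bit 0 = 1: r = r^2 * 19 mod 47 = 1^2 * 19 = 1*19 = 19
  bit 1 = 0: r = r^2 mod 47 = 19^2 = 32
  bit 2 = 1: r = r^2 * 19 mod 47 = 32^2 * 19 = 37*19 = 45
  bit 3 = 0: r = r^2 mod 47 = 45^2 = 4
  bit 4 = 0: r = r^2 mod 47 = 4^2 = 16
  -> B = 16
s = B^a = 16^41 mod 47  (bits of 41 = 101001)
  bit 0 = 1: r = r^2 * 16 mod 47 = 1^2 * 16 = 1*16 = 16
  bit 1 = 0: r = r^2 mod 47 = 16^2 = 21
  bit 2 = 1: r = r^2 * 16 mod 47 = 21^2 * 16 = 18*16 = 6
  bit 3 = 0: r = r^2 mod 47 = 6^2 = 36
  bit 4 = 0: r = r^2 mod 47 = 36^2 = 27
  bit 5 = 1: r = r^2 * 16 mod 47 = 27^2 * 16 = 24*16 = 8
  -> s = B^a = 8

Answer: 8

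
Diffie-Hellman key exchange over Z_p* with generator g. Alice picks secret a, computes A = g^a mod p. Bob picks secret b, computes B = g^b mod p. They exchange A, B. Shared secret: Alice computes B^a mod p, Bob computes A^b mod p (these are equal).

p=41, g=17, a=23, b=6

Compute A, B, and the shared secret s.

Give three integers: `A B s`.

Answer: 7 8 20

Derivation:
A = 17^23 mod 41  (bits of 23 = 10111)
  bit 0 = 1: r = r^2 * 17 mod 41 = 1^2 * 17 = 1*17 = 17
  bit 1 = 0: r = r^2 mod 41 = 17^2 = 2
  bit 2 = 1: r = r^2 * 17 mod 41 = 2^2 * 17 = 4*17 = 27
  bit 3 = 1: r = r^2 * 17 mod 41 = 27^2 * 17 = 32*17 = 11
  bit 4 = 1: r = r^2 * 17 mod 41 = 11^2 * 17 = 39*17 = 7
  -> A = 7
B = 17^6 mod 41  (bits of 6 = 110)
  bit 0 = 1: r = r^2 * 17 mod 41 = 1^2 * 17 = 1*17 = 17
  bit 1 = 1: r = r^2 * 17 mod 41 = 17^2 * 17 = 2*17 = 34
  bit 2 = 0: r = r^2 mod 41 = 34^2 = 8
  -> B = 8
s = B^a = 8^23 mod 41  (bits of 23 = 10111)
  bit 0 = 1: r = r^2 * 8 mod 41 = 1^2 * 8 = 1*8 = 8
  bit 1 = 0: r = r^2 mod 41 = 8^2 = 23
  bit 2 = 1: r = r^2 * 8 mod 41 = 23^2 * 8 = 37*8 = 9
  bit 3 = 1: r = r^2 * 8 mod 41 = 9^2 * 8 = 40*8 = 33
  bit 4 = 1: r = r^2 * 8 mod 41 = 33^2 * 8 = 23*8 = 20
  -> s = B^a = 20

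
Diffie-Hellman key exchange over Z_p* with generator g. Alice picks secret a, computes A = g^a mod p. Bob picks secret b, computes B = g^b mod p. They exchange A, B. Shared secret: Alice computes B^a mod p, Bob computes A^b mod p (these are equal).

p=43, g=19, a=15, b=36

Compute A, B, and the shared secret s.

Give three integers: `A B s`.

Answer: 39 4 4

Derivation:
A = 19^15 mod 43  (bits of 15 = 1111)
  bit 0 = 1: r = r^2 * 19 mod 43 = 1^2 * 19 = 1*19 = 19
  bit 1 = 1: r = r^2 * 19 mod 43 = 19^2 * 19 = 17*19 = 22
  bit 2 = 1: r = r^2 * 19 mod 43 = 22^2 * 19 = 11*19 = 37
  bit 3 = 1: r = r^2 * 19 mod 43 = 37^2 * 19 = 36*19 = 39
  -> A = 39
B = 19^36 mod 43  (bits of 36 = 100100)
  bit 0 = 1: r = r^2 * 19 mod 43 = 1^2 * 19 = 1*19 = 19
  bit 1 = 0: r = r^2 mod 43 = 19^2 = 17
  bit 2 = 0: r = r^2 mod 43 = 17^2 = 31
  bit 3 = 1: r = r^2 * 19 mod 43 = 31^2 * 19 = 15*19 = 27
  bit 4 = 0: r = r^2 mod 43 = 27^2 = 41
  bit 5 = 0: r = r^2 mod 43 = 41^2 = 4
  -> B = 4
s = B^a = 4^15 mod 43  (bits of 15 = 1111)
  bit 0 = 1: r = r^2 * 4 mod 43 = 1^2 * 4 = 1*4 = 4
  bit 1 = 1: r = r^2 * 4 mod 43 = 4^2 * 4 = 16*4 = 21
  bit 2 = 1: r = r^2 * 4 mod 43 = 21^2 * 4 = 11*4 = 1
  bit 3 = 1: r = r^2 * 4 mod 43 = 1^2 * 4 = 1*4 = 4
  -> s = B^a = 4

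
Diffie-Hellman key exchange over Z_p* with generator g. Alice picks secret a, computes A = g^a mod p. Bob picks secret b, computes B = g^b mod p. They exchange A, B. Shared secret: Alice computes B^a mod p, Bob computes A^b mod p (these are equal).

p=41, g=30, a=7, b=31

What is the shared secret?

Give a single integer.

A = 30^7 mod 41  (bits of 7 = 111)
  bit 0 = 1: r = r^2 * 30 mod 41 = 1^2 * 30 = 1*30 = 30
  bit 1 = 1: r = r^2 * 30 mod 41 = 30^2 * 30 = 39*30 = 22
  bit 2 = 1: r = r^2 * 30 mod 41 = 22^2 * 30 = 33*30 = 6
  -> A = 6
B = 30^31 mod 41  (bits of 31 = 11111)
  bit 0 = 1: r = r^2 * 30 mod 41 = 1^2 * 30 = 1*30 = 30
  bit 1 = 1: r = r^2 * 30 mod 41 = 30^2 * 30 = 39*30 = 22
  bit 2 = 1: r = r^2 * 30 mod 41 = 22^2 * 30 = 33*30 = 6
  bit 3 = 1: r = r^2 * 30 mod 41 = 6^2 * 30 = 36*30 = 14
  bit 4 = 1: r = r^2 * 30 mod 41 = 14^2 * 30 = 32*30 = 17
  -> B = 17
s = B^a = 17^7 mod 41  (bits of 7 = 111)
  bit 0 = 1: r = r^2 * 17 mod 41 = 1^2 * 17 = 1*17 = 17
  bit 1 = 1: r = r^2 * 17 mod 41 = 17^2 * 17 = 2*17 = 34
  bit 2 = 1: r = r^2 * 17 mod 41 = 34^2 * 17 = 8*17 = 13
  -> s = B^a = 13

Answer: 13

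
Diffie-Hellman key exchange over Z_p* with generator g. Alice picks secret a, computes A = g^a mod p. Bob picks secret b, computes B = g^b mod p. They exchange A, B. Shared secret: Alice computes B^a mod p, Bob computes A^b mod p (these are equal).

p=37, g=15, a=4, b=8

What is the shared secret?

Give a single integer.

A = 15^4 mod 37  (bits of 4 = 100)
  bit 0 = 1: r = r^2 * 15 mod 37 = 1^2 * 15 = 1*15 = 15
  bit 1 = 0: r = r^2 mod 37 = 15^2 = 3
  bit 2 = 0: r = r^2 mod 37 = 3^2 = 9
  -> A = 9
B = 15^8 mod 37  (bits of 8 = 1000)
  bit 0 = 1: r = r^2 * 15 mod 37 = 1^2 * 15 = 1*15 = 15
  bit 1 = 0: r = r^2 mod 37 = 15^2 = 3
  bit 2 = 0: r = r^2 mod 37 = 3^2 = 9
  bit 3 = 0: r = r^2 mod 37 = 9^2 = 7
  -> B = 7
s = B^a = 7^4 mod 37  (bits of 4 = 100)
  bit 0 = 1: r = r^2 * 7 mod 37 = 1^2 * 7 = 1*7 = 7
  bit 1 = 0: r = r^2 mod 37 = 7^2 = 12
  bit 2 = 0: r = r^2 mod 37 = 12^2 = 33
  -> s = B^a = 33

Answer: 33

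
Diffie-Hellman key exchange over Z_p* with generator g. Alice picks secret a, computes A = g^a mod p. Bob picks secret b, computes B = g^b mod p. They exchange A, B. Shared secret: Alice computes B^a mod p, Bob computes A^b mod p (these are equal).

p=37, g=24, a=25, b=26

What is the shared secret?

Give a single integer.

Answer: 21

Derivation:
A = 24^25 mod 37  (bits of 25 = 11001)
  bit 0 = 1: r = r^2 * 24 mod 37 = 1^2 * 24 = 1*24 = 24
  bit 1 = 1: r = r^2 * 24 mod 37 = 24^2 * 24 = 21*24 = 23
  bit 2 = 0: r = r^2 mod 37 = 23^2 = 11
  bit 3 = 0: r = r^2 mod 37 = 11^2 = 10
  bit 4 = 1: r = r^2 * 24 mod 37 = 10^2 * 24 = 26*24 = 32
  -> A = 32
B = 24^26 mod 37  (bits of 26 = 11010)
  bit 0 = 1: r = r^2 * 24 mod 37 = 1^2 * 24 = 1*24 = 24
  bit 1 = 1: r = r^2 * 24 mod 37 = 24^2 * 24 = 21*24 = 23
  bit 2 = 0: r = r^2 mod 37 = 23^2 = 11
  bit 3 = 1: r = r^2 * 24 mod 37 = 11^2 * 24 = 10*24 = 18
  bit 4 = 0: r = r^2 mod 37 = 18^2 = 28
  -> B = 28
s = B^a = 28^25 mod 37  (bits of 25 = 11001)
  bit 0 = 1: r = r^2 * 28 mod 37 = 1^2 * 28 = 1*28 = 28
  bit 1 = 1: r = r^2 * 28 mod 37 = 28^2 * 28 = 7*28 = 11
  bit 2 = 0: r = r^2 mod 37 = 11^2 = 10
  bit 3 = 0: r = r^2 mod 37 = 10^2 = 26
  bit 4 = 1: r = r^2 * 28 mod 37 = 26^2 * 28 = 10*28 = 21
  -> s = B^a = 21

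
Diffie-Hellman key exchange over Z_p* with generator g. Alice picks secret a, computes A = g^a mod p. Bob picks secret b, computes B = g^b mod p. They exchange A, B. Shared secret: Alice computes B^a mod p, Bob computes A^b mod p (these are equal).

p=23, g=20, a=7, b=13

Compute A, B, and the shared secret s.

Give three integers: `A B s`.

A = 20^7 mod 23  (bits of 7 = 111)
  bit 0 = 1: r = r^2 * 20 mod 23 = 1^2 * 20 = 1*20 = 20
  bit 1 = 1: r = r^2 * 20 mod 23 = 20^2 * 20 = 9*20 = 19
  bit 2 = 1: r = r^2 * 20 mod 23 = 19^2 * 20 = 16*20 = 21
  -> A = 21
B = 20^13 mod 23  (bits of 13 = 1101)
  bit 0 = 1: r = r^2 * 20 mod 23 = 1^2 * 20 = 1*20 = 20
  bit 1 = 1: r = r^2 * 20 mod 23 = 20^2 * 20 = 9*20 = 19
  bit 2 = 0: r = r^2 mod 23 = 19^2 = 16
  bit 3 = 1: r = r^2 * 20 mod 23 = 16^2 * 20 = 3*20 = 14
  -> B = 14
s = B^a = 14^7 mod 23  (bits of 7 = 111)
  bit 0 = 1: r = r^2 * 14 mod 23 = 1^2 * 14 = 1*14 = 14
  bit 1 = 1: r = r^2 * 14 mod 23 = 14^2 * 14 = 12*14 = 7
  bit 2 = 1: r = r^2 * 14 mod 23 = 7^2 * 14 = 3*14 = 19
  -> s = B^a = 19

Answer: 21 14 19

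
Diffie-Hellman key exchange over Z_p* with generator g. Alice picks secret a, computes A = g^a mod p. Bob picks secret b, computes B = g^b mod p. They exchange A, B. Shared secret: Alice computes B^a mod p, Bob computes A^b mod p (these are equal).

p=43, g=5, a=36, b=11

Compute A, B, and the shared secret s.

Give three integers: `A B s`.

A = 5^36 mod 43  (bits of 36 = 100100)
  bit 0 = 1: r = r^2 * 5 mod 43 = 1^2 * 5 = 1*5 = 5
  bit 1 = 0: r = r^2 mod 43 = 5^2 = 25
  bit 2 = 0: r = r^2 mod 43 = 25^2 = 23
  bit 3 = 1: r = r^2 * 5 mod 43 = 23^2 * 5 = 13*5 = 22
  bit 4 = 0: r = r^2 mod 43 = 22^2 = 11
  bit 5 = 0: r = r^2 mod 43 = 11^2 = 35
  -> A = 35
B = 5^11 mod 43  (bits of 11 = 1011)
  bit 0 = 1: r = r^2 * 5 mod 43 = 1^2 * 5 = 1*5 = 5
  bit 1 = 0: r = r^2 mod 43 = 5^2 = 25
  bit 2 = 1: r = r^2 * 5 mod 43 = 25^2 * 5 = 23*5 = 29
  bit 3 = 1: r = r^2 * 5 mod 43 = 29^2 * 5 = 24*5 = 34
  -> B = 34
s = B^a = 34^36 mod 43  (bits of 36 = 100100)
  bit 0 = 1: r = r^2 * 34 mod 43 = 1^2 * 34 = 1*34 = 34
  bit 1 = 0: r = r^2 mod 43 = 34^2 = 38
  bit 2 = 0: r = r^2 mod 43 = 38^2 = 25
  bit 3 = 1: r = r^2 * 34 mod 43 = 25^2 * 34 = 23*34 = 8
  bit 4 = 0: r = r^2 mod 43 = 8^2 = 21
  bit 5 = 0: r = r^2 mod 43 = 21^2 = 11
  -> s = B^a = 11

Answer: 35 34 11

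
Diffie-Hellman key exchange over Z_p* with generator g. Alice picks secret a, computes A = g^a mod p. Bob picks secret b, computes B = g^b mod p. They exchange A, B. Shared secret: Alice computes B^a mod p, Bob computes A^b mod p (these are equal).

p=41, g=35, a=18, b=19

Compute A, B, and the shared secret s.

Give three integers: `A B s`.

A = 35^18 mod 41  (bits of 18 = 10010)
  bit 0 = 1: r = r^2 * 35 mod 41 = 1^2 * 35 = 1*35 = 35
  bit 1 = 0: r = r^2 mod 41 = 35^2 = 36
  bit 2 = 0: r = r^2 mod 41 = 36^2 = 25
  bit 3 = 1: r = r^2 * 35 mod 41 = 25^2 * 35 = 10*35 = 22
  bit 4 = 0: r = r^2 mod 41 = 22^2 = 33
  -> A = 33
B = 35^19 mod 41  (bits of 19 = 10011)
  bit 0 = 1: r = r^2 * 35 mod 41 = 1^2 * 35 = 1*35 = 35
  bit 1 = 0: r = r^2 mod 41 = 35^2 = 36
  bit 2 = 0: r = r^2 mod 41 = 36^2 = 25
  bit 3 = 1: r = r^2 * 35 mod 41 = 25^2 * 35 = 10*35 = 22
  bit 4 = 1: r = r^2 * 35 mod 41 = 22^2 * 35 = 33*35 = 7
  -> B = 7
s = B^a = 7^18 mod 41  (bits of 18 = 10010)
  bit 0 = 1: r = r^2 * 7 mod 41 = 1^2 * 7 = 1*7 = 7
  bit 1 = 0: r = r^2 mod 41 = 7^2 = 8
  bit 2 = 0: r = r^2 mod 41 = 8^2 = 23
  bit 3 = 1: r = r^2 * 7 mod 41 = 23^2 * 7 = 37*7 = 13
  bit 4 = 0: r = r^2 mod 41 = 13^2 = 5
  -> s = B^a = 5

Answer: 33 7 5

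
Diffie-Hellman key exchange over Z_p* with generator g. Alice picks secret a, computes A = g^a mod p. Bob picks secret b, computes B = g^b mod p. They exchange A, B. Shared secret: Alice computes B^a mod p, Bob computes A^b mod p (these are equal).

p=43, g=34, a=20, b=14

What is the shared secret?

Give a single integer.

Answer: 36

Derivation:
A = 34^20 mod 43  (bits of 20 = 10100)
  bit 0 = 1: r = r^2 * 34 mod 43 = 1^2 * 34 = 1*34 = 34
  bit 1 = 0: r = r^2 mod 43 = 34^2 = 38
  bit 2 = 1: r = r^2 * 34 mod 43 = 38^2 * 34 = 25*34 = 33
  bit 3 = 0: r = r^2 mod 43 = 33^2 = 14
  bit 4 = 0: r = r^2 mod 43 = 14^2 = 24
  -> A = 24
B = 34^14 mod 43  (bits of 14 = 1110)
  bit 0 = 1: r = r^2 * 34 mod 43 = 1^2 * 34 = 1*34 = 34
  bit 1 = 1: r = r^2 * 34 mod 43 = 34^2 * 34 = 38*34 = 2
  bit 2 = 1: r = r^2 * 34 mod 43 = 2^2 * 34 = 4*34 = 7
  bit 3 = 0: r = r^2 mod 43 = 7^2 = 6
  -> B = 6
s = B^a = 6^20 mod 43  (bits of 20 = 10100)
  bit 0 = 1: r = r^2 * 6 mod 43 = 1^2 * 6 = 1*6 = 6
  bit 1 = 0: r = r^2 mod 43 = 6^2 = 36
  bit 2 = 1: r = r^2 * 6 mod 43 = 36^2 * 6 = 6*6 = 36
  bit 3 = 0: r = r^2 mod 43 = 36^2 = 6
  bit 4 = 0: r = r^2 mod 43 = 6^2 = 36
  -> s = B^a = 36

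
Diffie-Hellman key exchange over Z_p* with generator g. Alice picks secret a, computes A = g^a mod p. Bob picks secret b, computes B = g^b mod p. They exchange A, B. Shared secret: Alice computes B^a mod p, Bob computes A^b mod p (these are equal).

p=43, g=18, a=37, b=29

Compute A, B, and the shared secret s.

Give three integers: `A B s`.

Answer: 34 3 20

Derivation:
A = 18^37 mod 43  (bits of 37 = 100101)
  bit 0 = 1: r = r^2 * 18 mod 43 = 1^2 * 18 = 1*18 = 18
  bit 1 = 0: r = r^2 mod 43 = 18^2 = 23
  bit 2 = 0: r = r^2 mod 43 = 23^2 = 13
  bit 3 = 1: r = r^2 * 18 mod 43 = 13^2 * 18 = 40*18 = 32
  bit 4 = 0: r = r^2 mod 43 = 32^2 = 35
  bit 5 = 1: r = r^2 * 18 mod 43 = 35^2 * 18 = 21*18 = 34
  -> A = 34
B = 18^29 mod 43  (bits of 29 = 11101)
  bit 0 = 1: r = r^2 * 18 mod 43 = 1^2 * 18 = 1*18 = 18
  bit 1 = 1: r = r^2 * 18 mod 43 = 18^2 * 18 = 23*18 = 27
  bit 2 = 1: r = r^2 * 18 mod 43 = 27^2 * 18 = 41*18 = 7
  bit 3 = 0: r = r^2 mod 43 = 7^2 = 6
  bit 4 = 1: r = r^2 * 18 mod 43 = 6^2 * 18 = 36*18 = 3
  -> B = 3
s = B^a = 3^37 mod 43  (bits of 37 = 100101)
  bit 0 = 1: r = r^2 * 3 mod 43 = 1^2 * 3 = 1*3 = 3
  bit 1 = 0: r = r^2 mod 43 = 3^2 = 9
  bit 2 = 0: r = r^2 mod 43 = 9^2 = 38
  bit 3 = 1: r = r^2 * 3 mod 43 = 38^2 * 3 = 25*3 = 32
  bit 4 = 0: r = r^2 mod 43 = 32^2 = 35
  bit 5 = 1: r = r^2 * 3 mod 43 = 35^2 * 3 = 21*3 = 20
  -> s = B^a = 20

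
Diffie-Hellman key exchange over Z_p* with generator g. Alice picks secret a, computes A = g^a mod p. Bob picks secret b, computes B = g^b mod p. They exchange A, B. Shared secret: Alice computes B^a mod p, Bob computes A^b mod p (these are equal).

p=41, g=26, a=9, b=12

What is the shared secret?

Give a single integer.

Answer: 23

Derivation:
A = 26^9 mod 41  (bits of 9 = 1001)
  bit 0 = 1: r = r^2 * 26 mod 41 = 1^2 * 26 = 1*26 = 26
  bit 1 = 0: r = r^2 mod 41 = 26^2 = 20
  bit 2 = 0: r = r^2 mod 41 = 20^2 = 31
  bit 3 = 1: r = r^2 * 26 mod 41 = 31^2 * 26 = 18*26 = 17
  -> A = 17
B = 26^12 mod 41  (bits of 12 = 1100)
  bit 0 = 1: r = r^2 * 26 mod 41 = 1^2 * 26 = 1*26 = 26
  bit 1 = 1: r = r^2 * 26 mod 41 = 26^2 * 26 = 20*26 = 28
  bit 2 = 0: r = r^2 mod 41 = 28^2 = 5
  bit 3 = 0: r = r^2 mod 41 = 5^2 = 25
  -> B = 25
s = B^a = 25^9 mod 41  (bits of 9 = 1001)
  bit 0 = 1: r = r^2 * 25 mod 41 = 1^2 * 25 = 1*25 = 25
  bit 1 = 0: r = r^2 mod 41 = 25^2 = 10
  bit 2 = 0: r = r^2 mod 41 = 10^2 = 18
  bit 3 = 1: r = r^2 * 25 mod 41 = 18^2 * 25 = 37*25 = 23
  -> s = B^a = 23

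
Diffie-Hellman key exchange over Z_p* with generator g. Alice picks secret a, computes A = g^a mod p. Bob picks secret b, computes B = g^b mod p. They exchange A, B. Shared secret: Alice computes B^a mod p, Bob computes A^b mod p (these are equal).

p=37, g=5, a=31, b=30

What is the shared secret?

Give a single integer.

Answer: 27

Derivation:
A = 5^31 mod 37  (bits of 31 = 11111)
  bit 0 = 1: r = r^2 * 5 mod 37 = 1^2 * 5 = 1*5 = 5
  bit 1 = 1: r = r^2 * 5 mod 37 = 5^2 * 5 = 25*5 = 14
  bit 2 = 1: r = r^2 * 5 mod 37 = 14^2 * 5 = 11*5 = 18
  bit 3 = 1: r = r^2 * 5 mod 37 = 18^2 * 5 = 28*5 = 29
  bit 4 = 1: r = r^2 * 5 mod 37 = 29^2 * 5 = 27*5 = 24
  -> A = 24
B = 5^30 mod 37  (bits of 30 = 11110)
  bit 0 = 1: r = r^2 * 5 mod 37 = 1^2 * 5 = 1*5 = 5
  bit 1 = 1: r = r^2 * 5 mod 37 = 5^2 * 5 = 25*5 = 14
  bit 2 = 1: r = r^2 * 5 mod 37 = 14^2 * 5 = 11*5 = 18
  bit 3 = 1: r = r^2 * 5 mod 37 = 18^2 * 5 = 28*5 = 29
  bit 4 = 0: r = r^2 mod 37 = 29^2 = 27
  -> B = 27
s = B^a = 27^31 mod 37  (bits of 31 = 11111)
  bit 0 = 1: r = r^2 * 27 mod 37 = 1^2 * 27 = 1*27 = 27
  bit 1 = 1: r = r^2 * 27 mod 37 = 27^2 * 27 = 26*27 = 36
  bit 2 = 1: r = r^2 * 27 mod 37 = 36^2 * 27 = 1*27 = 27
  bit 3 = 1: r = r^2 * 27 mod 37 = 27^2 * 27 = 26*27 = 36
  bit 4 = 1: r = r^2 * 27 mod 37 = 36^2 * 27 = 1*27 = 27
  -> s = B^a = 27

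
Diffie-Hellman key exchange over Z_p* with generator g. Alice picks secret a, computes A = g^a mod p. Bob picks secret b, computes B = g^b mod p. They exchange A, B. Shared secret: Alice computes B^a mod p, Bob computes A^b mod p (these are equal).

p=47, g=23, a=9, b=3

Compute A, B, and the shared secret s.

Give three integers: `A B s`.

Answer: 19 41 44

Derivation:
A = 23^9 mod 47  (bits of 9 = 1001)
  bit 0 = 1: r = r^2 * 23 mod 47 = 1^2 * 23 = 1*23 = 23
  bit 1 = 0: r = r^2 mod 47 = 23^2 = 12
  bit 2 = 0: r = r^2 mod 47 = 12^2 = 3
  bit 3 = 1: r = r^2 * 23 mod 47 = 3^2 * 23 = 9*23 = 19
  -> A = 19
B = 23^3 mod 47  (bits of 3 = 11)
  bit 0 = 1: r = r^2 * 23 mod 47 = 1^2 * 23 = 1*23 = 23
  bit 1 = 1: r = r^2 * 23 mod 47 = 23^2 * 23 = 12*23 = 41
  -> B = 41
s = B^a = 41^9 mod 47  (bits of 9 = 1001)
  bit 0 = 1: r = r^2 * 41 mod 47 = 1^2 * 41 = 1*41 = 41
  bit 1 = 0: r = r^2 mod 47 = 41^2 = 36
  bit 2 = 0: r = r^2 mod 47 = 36^2 = 27
  bit 3 = 1: r = r^2 * 41 mod 47 = 27^2 * 41 = 24*41 = 44
  -> s = B^a = 44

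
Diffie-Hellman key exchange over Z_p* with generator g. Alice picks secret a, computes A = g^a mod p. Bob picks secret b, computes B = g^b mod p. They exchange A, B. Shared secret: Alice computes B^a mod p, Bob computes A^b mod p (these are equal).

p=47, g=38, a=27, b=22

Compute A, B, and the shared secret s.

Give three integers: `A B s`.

A = 38^27 mod 47  (bits of 27 = 11011)
  bit 0 = 1: r = r^2 * 38 mod 47 = 1^2 * 38 = 1*38 = 38
  bit 1 = 1: r = r^2 * 38 mod 47 = 38^2 * 38 = 34*38 = 23
  bit 2 = 0: r = r^2 mod 47 = 23^2 = 12
  bit 3 = 1: r = r^2 * 38 mod 47 = 12^2 * 38 = 3*38 = 20
  bit 4 = 1: r = r^2 * 38 mod 47 = 20^2 * 38 = 24*38 = 19
  -> A = 19
B = 38^22 mod 47  (bits of 22 = 10110)
  bit 0 = 1: r = r^2 * 38 mod 47 = 1^2 * 38 = 1*38 = 38
  bit 1 = 0: r = r^2 mod 47 = 38^2 = 34
  bit 2 = 1: r = r^2 * 38 mod 47 = 34^2 * 38 = 28*38 = 30
  bit 3 = 1: r = r^2 * 38 mod 47 = 30^2 * 38 = 7*38 = 31
  bit 4 = 0: r = r^2 mod 47 = 31^2 = 21
  -> B = 21
s = B^a = 21^27 mod 47  (bits of 27 = 11011)
  bit 0 = 1: r = r^2 * 21 mod 47 = 1^2 * 21 = 1*21 = 21
  bit 1 = 1: r = r^2 * 21 mod 47 = 21^2 * 21 = 18*21 = 2
  bit 2 = 0: r = r^2 mod 47 = 2^2 = 4
  bit 3 = 1: r = r^2 * 21 mod 47 = 4^2 * 21 = 16*21 = 7
  bit 4 = 1: r = r^2 * 21 mod 47 = 7^2 * 21 = 2*21 = 42
  -> s = B^a = 42

Answer: 19 21 42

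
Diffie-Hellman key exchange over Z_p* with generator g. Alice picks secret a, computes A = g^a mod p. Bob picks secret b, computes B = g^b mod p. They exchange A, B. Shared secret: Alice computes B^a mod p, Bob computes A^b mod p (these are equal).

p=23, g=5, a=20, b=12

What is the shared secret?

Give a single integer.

A = 5^20 mod 23  (bits of 20 = 10100)
  bit 0 = 1: r = r^2 * 5 mod 23 = 1^2 * 5 = 1*5 = 5
  bit 1 = 0: r = r^2 mod 23 = 5^2 = 2
  bit 2 = 1: r = r^2 * 5 mod 23 = 2^2 * 5 = 4*5 = 20
  bit 3 = 0: r = r^2 mod 23 = 20^2 = 9
  bit 4 = 0: r = r^2 mod 23 = 9^2 = 12
  -> A = 12
B = 5^12 mod 23  (bits of 12 = 1100)
  bit 0 = 1: r = r^2 * 5 mod 23 = 1^2 * 5 = 1*5 = 5
  bit 1 = 1: r = r^2 * 5 mod 23 = 5^2 * 5 = 2*5 = 10
  bit 2 = 0: r = r^2 mod 23 = 10^2 = 8
  bit 3 = 0: r = r^2 mod 23 = 8^2 = 18
  -> B = 18
s = B^a = 18^20 mod 23  (bits of 20 = 10100)
  bit 0 = 1: r = r^2 * 18 mod 23 = 1^2 * 18 = 1*18 = 18
  bit 1 = 0: r = r^2 mod 23 = 18^2 = 2
  bit 2 = 1: r = r^2 * 18 mod 23 = 2^2 * 18 = 4*18 = 3
  bit 3 = 0: r = r^2 mod 23 = 3^2 = 9
  bit 4 = 0: r = r^2 mod 23 = 9^2 = 12
  -> s = B^a = 12

Answer: 12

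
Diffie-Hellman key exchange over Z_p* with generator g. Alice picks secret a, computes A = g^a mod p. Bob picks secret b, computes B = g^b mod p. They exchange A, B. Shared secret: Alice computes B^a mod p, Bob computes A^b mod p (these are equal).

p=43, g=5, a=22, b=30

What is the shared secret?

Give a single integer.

Answer: 21

Derivation:
A = 5^22 mod 43  (bits of 22 = 10110)
  bit 0 = 1: r = r^2 * 5 mod 43 = 1^2 * 5 = 1*5 = 5
  bit 1 = 0: r = r^2 mod 43 = 5^2 = 25
  bit 2 = 1: r = r^2 * 5 mod 43 = 25^2 * 5 = 23*5 = 29
  bit 3 = 1: r = r^2 * 5 mod 43 = 29^2 * 5 = 24*5 = 34
  bit 4 = 0: r = r^2 mod 43 = 34^2 = 38
  -> A = 38
B = 5^30 mod 43  (bits of 30 = 11110)
  bit 0 = 1: r = r^2 * 5 mod 43 = 1^2 * 5 = 1*5 = 5
  bit 1 = 1: r = r^2 * 5 mod 43 = 5^2 * 5 = 25*5 = 39
  bit 2 = 1: r = r^2 * 5 mod 43 = 39^2 * 5 = 16*5 = 37
  bit 3 = 1: r = r^2 * 5 mod 43 = 37^2 * 5 = 36*5 = 8
  bit 4 = 0: r = r^2 mod 43 = 8^2 = 21
  -> B = 21
s = B^a = 21^22 mod 43  (bits of 22 = 10110)
  bit 0 = 1: r = r^2 * 21 mod 43 = 1^2 * 21 = 1*21 = 21
  bit 1 = 0: r = r^2 mod 43 = 21^2 = 11
  bit 2 = 1: r = r^2 * 21 mod 43 = 11^2 * 21 = 35*21 = 4
  bit 3 = 1: r = r^2 * 21 mod 43 = 4^2 * 21 = 16*21 = 35
  bit 4 = 0: r = r^2 mod 43 = 35^2 = 21
  -> s = B^a = 21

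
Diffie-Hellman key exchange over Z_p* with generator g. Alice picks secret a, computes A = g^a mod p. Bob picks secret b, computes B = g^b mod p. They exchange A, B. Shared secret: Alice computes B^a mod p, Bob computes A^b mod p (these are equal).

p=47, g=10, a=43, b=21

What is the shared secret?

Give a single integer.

A = 10^43 mod 47  (bits of 43 = 101011)
  bit 0 = 1: r = r^2 * 10 mod 47 = 1^2 * 10 = 1*10 = 10
  bit 1 = 0: r = r^2 mod 47 = 10^2 = 6
  bit 2 = 1: r = r^2 * 10 mod 47 = 6^2 * 10 = 36*10 = 31
  bit 3 = 0: r = r^2 mod 47 = 31^2 = 21
  bit 4 = 1: r = r^2 * 10 mod 47 = 21^2 * 10 = 18*10 = 39
  bit 5 = 1: r = r^2 * 10 mod 47 = 39^2 * 10 = 17*10 = 29
  -> A = 29
B = 10^21 mod 47  (bits of 21 = 10101)
  bit 0 = 1: r = r^2 * 10 mod 47 = 1^2 * 10 = 1*10 = 10
  bit 1 = 0: r = r^2 mod 47 = 10^2 = 6
  bit 2 = 1: r = r^2 * 10 mod 47 = 6^2 * 10 = 36*10 = 31
  bit 3 = 0: r = r^2 mod 47 = 31^2 = 21
  bit 4 = 1: r = r^2 * 10 mod 47 = 21^2 * 10 = 18*10 = 39
  -> B = 39
s = B^a = 39^43 mod 47  (bits of 43 = 101011)
  bit 0 = 1: r = r^2 * 39 mod 47 = 1^2 * 39 = 1*39 = 39
  bit 1 = 0: r = r^2 mod 47 = 39^2 = 17
  bit 2 = 1: r = r^2 * 39 mod 47 = 17^2 * 39 = 7*39 = 38
  bit 3 = 0: r = r^2 mod 47 = 38^2 = 34
  bit 4 = 1: r = r^2 * 39 mod 47 = 34^2 * 39 = 28*39 = 11
  bit 5 = 1: r = r^2 * 39 mod 47 = 11^2 * 39 = 27*39 = 19
  -> s = B^a = 19

Answer: 19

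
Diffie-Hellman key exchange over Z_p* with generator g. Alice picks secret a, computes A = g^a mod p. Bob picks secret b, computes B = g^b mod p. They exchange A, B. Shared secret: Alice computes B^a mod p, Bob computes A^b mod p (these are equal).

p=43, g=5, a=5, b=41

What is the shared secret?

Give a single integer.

Answer: 3

Derivation:
A = 5^5 mod 43  (bits of 5 = 101)
  bit 0 = 1: r = r^2 * 5 mod 43 = 1^2 * 5 = 1*5 = 5
  bit 1 = 0: r = r^2 mod 43 = 5^2 = 25
  bit 2 = 1: r = r^2 * 5 mod 43 = 25^2 * 5 = 23*5 = 29
  -> A = 29
B = 5^41 mod 43  (bits of 41 = 101001)
  bit 0 = 1: r = r^2 * 5 mod 43 = 1^2 * 5 = 1*5 = 5
  bit 1 = 0: r = r^2 mod 43 = 5^2 = 25
  bit 2 = 1: r = r^2 * 5 mod 43 = 25^2 * 5 = 23*5 = 29
  bit 3 = 0: r = r^2 mod 43 = 29^2 = 24
  bit 4 = 0: r = r^2 mod 43 = 24^2 = 17
  bit 5 = 1: r = r^2 * 5 mod 43 = 17^2 * 5 = 31*5 = 26
  -> B = 26
s = B^a = 26^5 mod 43  (bits of 5 = 101)
  bit 0 = 1: r = r^2 * 26 mod 43 = 1^2 * 26 = 1*26 = 26
  bit 1 = 0: r = r^2 mod 43 = 26^2 = 31
  bit 2 = 1: r = r^2 * 26 mod 43 = 31^2 * 26 = 15*26 = 3
  -> s = B^a = 3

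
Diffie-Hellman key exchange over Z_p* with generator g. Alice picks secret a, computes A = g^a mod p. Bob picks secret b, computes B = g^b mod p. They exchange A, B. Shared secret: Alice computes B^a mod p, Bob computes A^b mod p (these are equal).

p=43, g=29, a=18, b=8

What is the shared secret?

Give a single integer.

Answer: 16

Derivation:
A = 29^18 mod 43  (bits of 18 = 10010)
  bit 0 = 1: r = r^2 * 29 mod 43 = 1^2 * 29 = 1*29 = 29
  bit 1 = 0: r = r^2 mod 43 = 29^2 = 24
  bit 2 = 0: r = r^2 mod 43 = 24^2 = 17
  bit 3 = 1: r = r^2 * 29 mod 43 = 17^2 * 29 = 31*29 = 39
  bit 4 = 0: r = r^2 mod 43 = 39^2 = 16
  -> A = 16
B = 29^8 mod 43  (bits of 8 = 1000)
  bit 0 = 1: r = r^2 * 29 mod 43 = 1^2 * 29 = 1*29 = 29
  bit 1 = 0: r = r^2 mod 43 = 29^2 = 24
  bit 2 = 0: r = r^2 mod 43 = 24^2 = 17
  bit 3 = 0: r = r^2 mod 43 = 17^2 = 31
  -> B = 31
s = B^a = 31^18 mod 43  (bits of 18 = 10010)
  bit 0 = 1: r = r^2 * 31 mod 43 = 1^2 * 31 = 1*31 = 31
  bit 1 = 0: r = r^2 mod 43 = 31^2 = 15
  bit 2 = 0: r = r^2 mod 43 = 15^2 = 10
  bit 3 = 1: r = r^2 * 31 mod 43 = 10^2 * 31 = 14*31 = 4
  bit 4 = 0: r = r^2 mod 43 = 4^2 = 16
  -> s = B^a = 16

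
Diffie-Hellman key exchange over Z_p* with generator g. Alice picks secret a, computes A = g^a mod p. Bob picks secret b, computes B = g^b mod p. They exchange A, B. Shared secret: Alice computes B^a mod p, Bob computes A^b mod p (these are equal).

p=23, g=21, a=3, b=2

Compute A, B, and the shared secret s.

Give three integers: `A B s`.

Answer: 15 4 18

Derivation:
A = 21^3 mod 23  (bits of 3 = 11)
  bit 0 = 1: r = r^2 * 21 mod 23 = 1^2 * 21 = 1*21 = 21
  bit 1 = 1: r = r^2 * 21 mod 23 = 21^2 * 21 = 4*21 = 15
  -> A = 15
B = 21^2 mod 23  (bits of 2 = 10)
  bit 0 = 1: r = r^2 * 21 mod 23 = 1^2 * 21 = 1*21 = 21
  bit 1 = 0: r = r^2 mod 23 = 21^2 = 4
  -> B = 4
s = B^a = 4^3 mod 23  (bits of 3 = 11)
  bit 0 = 1: r = r^2 * 4 mod 23 = 1^2 * 4 = 1*4 = 4
  bit 1 = 1: r = r^2 * 4 mod 23 = 4^2 * 4 = 16*4 = 18
  -> s = B^a = 18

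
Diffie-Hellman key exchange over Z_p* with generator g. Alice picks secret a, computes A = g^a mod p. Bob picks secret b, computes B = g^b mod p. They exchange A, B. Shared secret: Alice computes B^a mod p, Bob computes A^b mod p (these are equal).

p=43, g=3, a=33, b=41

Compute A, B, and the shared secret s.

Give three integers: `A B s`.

A = 3^33 mod 43  (bits of 33 = 100001)
  bit 0 = 1: r = r^2 * 3 mod 43 = 1^2 * 3 = 1*3 = 3
  bit 1 = 0: r = r^2 mod 43 = 3^2 = 9
  bit 2 = 0: r = r^2 mod 43 = 9^2 = 38
  bit 3 = 0: r = r^2 mod 43 = 38^2 = 25
  bit 4 = 0: r = r^2 mod 43 = 25^2 = 23
  bit 5 = 1: r = r^2 * 3 mod 43 = 23^2 * 3 = 13*3 = 39
  -> A = 39
B = 3^41 mod 43  (bits of 41 = 101001)
  bit 0 = 1: r = r^2 * 3 mod 43 = 1^2 * 3 = 1*3 = 3
  bit 1 = 0: r = r^2 mod 43 = 3^2 = 9
  bit 2 = 1: r = r^2 * 3 mod 43 = 9^2 * 3 = 38*3 = 28
  bit 3 = 0: r = r^2 mod 43 = 28^2 = 10
  bit 4 = 0: r = r^2 mod 43 = 10^2 = 14
  bit 5 = 1: r = r^2 * 3 mod 43 = 14^2 * 3 = 24*3 = 29
  -> B = 29
s = B^a = 29^33 mod 43  (bits of 33 = 100001)
  bit 0 = 1: r = r^2 * 29 mod 43 = 1^2 * 29 = 1*29 = 29
  bit 1 = 0: r = r^2 mod 43 = 29^2 = 24
  bit 2 = 0: r = r^2 mod 43 = 24^2 = 17
  bit 3 = 0: r = r^2 mod 43 = 17^2 = 31
  bit 4 = 0: r = r^2 mod 43 = 31^2 = 15
  bit 5 = 1: r = r^2 * 29 mod 43 = 15^2 * 29 = 10*29 = 32
  -> s = B^a = 32

Answer: 39 29 32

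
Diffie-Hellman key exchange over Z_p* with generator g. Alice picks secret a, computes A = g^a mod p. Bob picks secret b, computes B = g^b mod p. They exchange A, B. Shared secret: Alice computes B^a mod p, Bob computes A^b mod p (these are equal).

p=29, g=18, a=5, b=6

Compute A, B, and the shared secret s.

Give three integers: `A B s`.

Answer: 15 9 5

Derivation:
A = 18^5 mod 29  (bits of 5 = 101)
  bit 0 = 1: r = r^2 * 18 mod 29 = 1^2 * 18 = 1*18 = 18
  bit 1 = 0: r = r^2 mod 29 = 18^2 = 5
  bit 2 = 1: r = r^2 * 18 mod 29 = 5^2 * 18 = 25*18 = 15
  -> A = 15
B = 18^6 mod 29  (bits of 6 = 110)
  bit 0 = 1: r = r^2 * 18 mod 29 = 1^2 * 18 = 1*18 = 18
  bit 1 = 1: r = r^2 * 18 mod 29 = 18^2 * 18 = 5*18 = 3
  bit 2 = 0: r = r^2 mod 29 = 3^2 = 9
  -> B = 9
s = B^a = 9^5 mod 29  (bits of 5 = 101)
  bit 0 = 1: r = r^2 * 9 mod 29 = 1^2 * 9 = 1*9 = 9
  bit 1 = 0: r = r^2 mod 29 = 9^2 = 23
  bit 2 = 1: r = r^2 * 9 mod 29 = 23^2 * 9 = 7*9 = 5
  -> s = B^a = 5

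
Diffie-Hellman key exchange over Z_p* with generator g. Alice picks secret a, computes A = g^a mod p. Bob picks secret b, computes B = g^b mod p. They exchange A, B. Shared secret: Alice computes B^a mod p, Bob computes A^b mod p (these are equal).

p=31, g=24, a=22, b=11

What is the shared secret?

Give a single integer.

Answer: 18

Derivation:
A = 24^22 mod 31  (bits of 22 = 10110)
  bit 0 = 1: r = r^2 * 24 mod 31 = 1^2 * 24 = 1*24 = 24
  bit 1 = 0: r = r^2 mod 31 = 24^2 = 18
  bit 2 = 1: r = r^2 * 24 mod 31 = 18^2 * 24 = 14*24 = 26
  bit 3 = 1: r = r^2 * 24 mod 31 = 26^2 * 24 = 25*24 = 11
  bit 4 = 0: r = r^2 mod 31 = 11^2 = 28
  -> A = 28
B = 24^11 mod 31  (bits of 11 = 1011)
  bit 0 = 1: r = r^2 * 24 mod 31 = 1^2 * 24 = 1*24 = 24
  bit 1 = 0: r = r^2 mod 31 = 24^2 = 18
  bit 2 = 1: r = r^2 * 24 mod 31 = 18^2 * 24 = 14*24 = 26
  bit 3 = 1: r = r^2 * 24 mod 31 = 26^2 * 24 = 25*24 = 11
  -> B = 11
s = B^a = 11^22 mod 31  (bits of 22 = 10110)
  bit 0 = 1: r = r^2 * 11 mod 31 = 1^2 * 11 = 1*11 = 11
  bit 1 = 0: r = r^2 mod 31 = 11^2 = 28
  bit 2 = 1: r = r^2 * 11 mod 31 = 28^2 * 11 = 9*11 = 6
  bit 3 = 1: r = r^2 * 11 mod 31 = 6^2 * 11 = 5*11 = 24
  bit 4 = 0: r = r^2 mod 31 = 24^2 = 18
  -> s = B^a = 18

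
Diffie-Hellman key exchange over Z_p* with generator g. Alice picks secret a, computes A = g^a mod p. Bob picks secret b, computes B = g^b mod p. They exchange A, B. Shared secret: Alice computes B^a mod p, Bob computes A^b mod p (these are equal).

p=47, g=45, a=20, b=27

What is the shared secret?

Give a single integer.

A = 45^20 mod 47  (bits of 20 = 10100)
  bit 0 = 1: r = r^2 * 45 mod 47 = 1^2 * 45 = 1*45 = 45
  bit 1 = 0: r = r^2 mod 47 = 45^2 = 4
  bit 2 = 1: r = r^2 * 45 mod 47 = 4^2 * 45 = 16*45 = 15
  bit 3 = 0: r = r^2 mod 47 = 15^2 = 37
  bit 4 = 0: r = r^2 mod 47 = 37^2 = 6
  -> A = 6
B = 45^27 mod 47  (bits of 27 = 11011)
  bit 0 = 1: r = r^2 * 45 mod 47 = 1^2 * 45 = 1*45 = 45
  bit 1 = 1: r = r^2 * 45 mod 47 = 45^2 * 45 = 4*45 = 39
  bit 2 = 0: r = r^2 mod 47 = 39^2 = 17
  bit 3 = 1: r = r^2 * 45 mod 47 = 17^2 * 45 = 7*45 = 33
  bit 4 = 1: r = r^2 * 45 mod 47 = 33^2 * 45 = 8*45 = 31
  -> B = 31
s = B^a = 31^20 mod 47  (bits of 20 = 10100)
  bit 0 = 1: r = r^2 * 31 mod 47 = 1^2 * 31 = 1*31 = 31
  bit 1 = 0: r = r^2 mod 47 = 31^2 = 21
  bit 2 = 1: r = r^2 * 31 mod 47 = 21^2 * 31 = 18*31 = 41
  bit 3 = 0: r = r^2 mod 47 = 41^2 = 36
  bit 4 = 0: r = r^2 mod 47 = 36^2 = 27
  -> s = B^a = 27

Answer: 27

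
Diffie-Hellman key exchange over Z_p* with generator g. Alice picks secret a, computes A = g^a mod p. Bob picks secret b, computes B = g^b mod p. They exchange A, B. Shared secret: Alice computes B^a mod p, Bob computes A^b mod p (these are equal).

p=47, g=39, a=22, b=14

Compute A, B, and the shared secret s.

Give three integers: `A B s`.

Answer: 6 3 16

Derivation:
A = 39^22 mod 47  (bits of 22 = 10110)
  bit 0 = 1: r = r^2 * 39 mod 47 = 1^2 * 39 = 1*39 = 39
  bit 1 = 0: r = r^2 mod 47 = 39^2 = 17
  bit 2 = 1: r = r^2 * 39 mod 47 = 17^2 * 39 = 7*39 = 38
  bit 3 = 1: r = r^2 * 39 mod 47 = 38^2 * 39 = 34*39 = 10
  bit 4 = 0: r = r^2 mod 47 = 10^2 = 6
  -> A = 6
B = 39^14 mod 47  (bits of 14 = 1110)
  bit 0 = 1: r = r^2 * 39 mod 47 = 1^2 * 39 = 1*39 = 39
  bit 1 = 1: r = r^2 * 39 mod 47 = 39^2 * 39 = 17*39 = 5
  bit 2 = 1: r = r^2 * 39 mod 47 = 5^2 * 39 = 25*39 = 35
  bit 3 = 0: r = r^2 mod 47 = 35^2 = 3
  -> B = 3
s = B^a = 3^22 mod 47  (bits of 22 = 10110)
  bit 0 = 1: r = r^2 * 3 mod 47 = 1^2 * 3 = 1*3 = 3
  bit 1 = 0: r = r^2 mod 47 = 3^2 = 9
  bit 2 = 1: r = r^2 * 3 mod 47 = 9^2 * 3 = 34*3 = 8
  bit 3 = 1: r = r^2 * 3 mod 47 = 8^2 * 3 = 17*3 = 4
  bit 4 = 0: r = r^2 mod 47 = 4^2 = 16
  -> s = B^a = 16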